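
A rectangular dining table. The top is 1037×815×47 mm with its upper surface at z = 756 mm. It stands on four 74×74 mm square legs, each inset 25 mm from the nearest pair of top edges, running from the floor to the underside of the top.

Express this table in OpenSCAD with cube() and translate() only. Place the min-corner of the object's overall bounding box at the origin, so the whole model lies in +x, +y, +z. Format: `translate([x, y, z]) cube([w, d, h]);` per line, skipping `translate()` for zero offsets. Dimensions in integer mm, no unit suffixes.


translate([0, 0, 709]) cube([1037, 815, 47]);
translate([25, 25, 0]) cube([74, 74, 709]);
translate([938, 25, 0]) cube([74, 74, 709]);
translate([25, 716, 0]) cube([74, 74, 709]);
translate([938, 716, 0]) cube([74, 74, 709]);


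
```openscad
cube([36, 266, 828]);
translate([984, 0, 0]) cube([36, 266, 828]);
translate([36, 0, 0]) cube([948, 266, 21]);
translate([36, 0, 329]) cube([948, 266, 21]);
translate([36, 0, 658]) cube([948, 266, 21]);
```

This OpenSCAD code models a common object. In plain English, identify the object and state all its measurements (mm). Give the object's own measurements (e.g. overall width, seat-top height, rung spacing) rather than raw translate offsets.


An open bookshelf. Two side panels, each 36 mm thick, 266 mm deep and 828 mm tall, stand 1020 mm apart (outside-to-outside). Between them sit 3 shelves, each 21 mm thick and 266 mm deep, spanning the full gap between the sides. The bottom shelf rests on the floor (its underside at z = 0) and the clear gap between one shelf's top and the next shelf's underside is 308 mm.


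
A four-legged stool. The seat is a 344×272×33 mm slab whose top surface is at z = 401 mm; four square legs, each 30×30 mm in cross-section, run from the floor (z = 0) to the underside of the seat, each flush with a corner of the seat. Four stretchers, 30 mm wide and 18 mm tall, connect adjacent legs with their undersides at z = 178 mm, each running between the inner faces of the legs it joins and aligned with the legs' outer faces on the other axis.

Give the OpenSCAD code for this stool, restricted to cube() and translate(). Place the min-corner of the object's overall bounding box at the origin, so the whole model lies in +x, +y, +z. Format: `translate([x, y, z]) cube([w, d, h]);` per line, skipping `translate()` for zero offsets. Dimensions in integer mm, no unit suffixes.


translate([0, 0, 368]) cube([344, 272, 33]);
cube([30, 30, 368]);
translate([314, 0, 0]) cube([30, 30, 368]);
translate([0, 242, 0]) cube([30, 30, 368]);
translate([314, 242, 0]) cube([30, 30, 368]);
translate([30, 0, 178]) cube([284, 30, 18]);
translate([30, 242, 178]) cube([284, 30, 18]);
translate([0, 30, 178]) cube([30, 212, 18]);
translate([314, 30, 178]) cube([30, 212, 18]);


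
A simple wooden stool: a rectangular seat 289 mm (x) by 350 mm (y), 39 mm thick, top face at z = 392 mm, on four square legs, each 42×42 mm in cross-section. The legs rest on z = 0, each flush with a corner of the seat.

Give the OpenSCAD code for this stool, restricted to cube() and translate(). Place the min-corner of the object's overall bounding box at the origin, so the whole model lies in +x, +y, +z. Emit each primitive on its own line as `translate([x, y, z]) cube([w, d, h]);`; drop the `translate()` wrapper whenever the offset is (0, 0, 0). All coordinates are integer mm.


translate([0, 0, 353]) cube([289, 350, 39]);
cube([42, 42, 353]);
translate([247, 0, 0]) cube([42, 42, 353]);
translate([0, 308, 0]) cube([42, 42, 353]);
translate([247, 308, 0]) cube([42, 42, 353]);


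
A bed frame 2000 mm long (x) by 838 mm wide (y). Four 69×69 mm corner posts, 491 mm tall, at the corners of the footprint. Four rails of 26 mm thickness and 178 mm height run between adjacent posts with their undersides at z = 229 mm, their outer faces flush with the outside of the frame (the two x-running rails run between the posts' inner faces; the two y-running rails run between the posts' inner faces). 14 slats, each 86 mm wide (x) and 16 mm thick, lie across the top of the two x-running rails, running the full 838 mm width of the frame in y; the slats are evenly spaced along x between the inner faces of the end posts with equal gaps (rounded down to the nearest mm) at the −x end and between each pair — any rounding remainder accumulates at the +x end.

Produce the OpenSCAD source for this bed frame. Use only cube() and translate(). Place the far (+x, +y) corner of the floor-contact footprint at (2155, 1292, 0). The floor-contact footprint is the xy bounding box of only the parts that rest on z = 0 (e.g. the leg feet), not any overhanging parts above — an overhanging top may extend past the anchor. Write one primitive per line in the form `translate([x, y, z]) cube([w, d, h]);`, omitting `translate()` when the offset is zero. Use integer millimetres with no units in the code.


// slat z = rail_z + rail_h = 229 + 178 = 407
// slat gap = ⌊(1862 − 14·86) / 15⌋ = 43
translate([155, 454, 0]) cube([69, 69, 491]);
translate([155, 1223, 0]) cube([69, 69, 491]);
translate([2086, 454, 0]) cube([69, 69, 491]);
translate([2086, 1223, 0]) cube([69, 69, 491]);
translate([224, 454, 229]) cube([1862, 26, 178]);
translate([224, 1266, 229]) cube([1862, 26, 178]);
translate([155, 523, 229]) cube([26, 700, 178]);
translate([2129, 523, 229]) cube([26, 700, 178]);
translate([267, 454, 407]) cube([86, 838, 16]);
translate([396, 454, 407]) cube([86, 838, 16]);
translate([525, 454, 407]) cube([86, 838, 16]);
translate([654, 454, 407]) cube([86, 838, 16]);
translate([783, 454, 407]) cube([86, 838, 16]);
translate([912, 454, 407]) cube([86, 838, 16]);
translate([1041, 454, 407]) cube([86, 838, 16]);
translate([1170, 454, 407]) cube([86, 838, 16]);
translate([1299, 454, 407]) cube([86, 838, 16]);
translate([1428, 454, 407]) cube([86, 838, 16]);
translate([1557, 454, 407]) cube([86, 838, 16]);
translate([1686, 454, 407]) cube([86, 838, 16]);
translate([1815, 454, 407]) cube([86, 838, 16]);
translate([1944, 454, 407]) cube([86, 838, 16]);


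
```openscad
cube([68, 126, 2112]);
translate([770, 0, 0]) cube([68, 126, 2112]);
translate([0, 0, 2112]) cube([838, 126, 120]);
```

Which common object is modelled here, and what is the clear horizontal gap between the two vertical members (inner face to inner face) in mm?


A door frame. The clear opening width is 702 mm.

Two 2112 mm tall posts with a header on top — a door frame. The left jamb is 68 mm wide at x = 0; the right jamb starts at x = 770. The clear opening is 770 − 68 = 702 mm.


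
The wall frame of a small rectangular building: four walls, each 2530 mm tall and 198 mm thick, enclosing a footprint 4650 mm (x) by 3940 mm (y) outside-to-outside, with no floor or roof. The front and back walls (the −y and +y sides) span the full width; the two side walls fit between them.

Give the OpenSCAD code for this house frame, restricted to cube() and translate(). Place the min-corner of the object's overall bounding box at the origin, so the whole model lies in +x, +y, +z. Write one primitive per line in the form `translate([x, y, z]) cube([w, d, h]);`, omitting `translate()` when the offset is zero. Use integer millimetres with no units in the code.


cube([4650, 198, 2530]);
translate([0, 3742, 0]) cube([4650, 198, 2530]);
translate([0, 198, 0]) cube([198, 3544, 2530]);
translate([4452, 198, 0]) cube([198, 3544, 2530]);


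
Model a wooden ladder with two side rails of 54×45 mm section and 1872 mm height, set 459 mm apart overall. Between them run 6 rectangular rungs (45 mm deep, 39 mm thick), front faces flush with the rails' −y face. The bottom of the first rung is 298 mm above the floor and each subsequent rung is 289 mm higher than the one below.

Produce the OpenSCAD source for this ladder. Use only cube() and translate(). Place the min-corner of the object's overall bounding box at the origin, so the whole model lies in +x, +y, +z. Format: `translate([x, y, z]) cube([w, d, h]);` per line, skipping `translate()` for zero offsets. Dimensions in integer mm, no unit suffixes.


cube([54, 45, 1872]);
translate([405, 0, 0]) cube([54, 45, 1872]);
translate([54, 0, 298]) cube([351, 45, 39]);
translate([54, 0, 587]) cube([351, 45, 39]);
translate([54, 0, 876]) cube([351, 45, 39]);
translate([54, 0, 1165]) cube([351, 45, 39]);
translate([54, 0, 1454]) cube([351, 45, 39]);
translate([54, 0, 1743]) cube([351, 45, 39]);


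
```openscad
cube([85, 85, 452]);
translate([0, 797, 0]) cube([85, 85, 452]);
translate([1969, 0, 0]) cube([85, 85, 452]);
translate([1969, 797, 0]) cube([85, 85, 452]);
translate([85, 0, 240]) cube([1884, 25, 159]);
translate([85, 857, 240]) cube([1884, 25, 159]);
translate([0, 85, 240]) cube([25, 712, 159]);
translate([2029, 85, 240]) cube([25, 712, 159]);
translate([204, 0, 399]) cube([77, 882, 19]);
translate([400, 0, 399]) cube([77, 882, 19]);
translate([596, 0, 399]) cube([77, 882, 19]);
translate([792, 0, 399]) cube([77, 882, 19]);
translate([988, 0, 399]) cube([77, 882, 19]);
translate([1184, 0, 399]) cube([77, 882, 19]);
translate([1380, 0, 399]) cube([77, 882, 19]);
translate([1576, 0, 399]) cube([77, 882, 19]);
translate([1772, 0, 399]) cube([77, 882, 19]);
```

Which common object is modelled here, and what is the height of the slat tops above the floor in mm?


A bed frame. The slat-top height is 418 mm.

Four posts, four rails, and a row of slats — a bed frame. Slats sit on the rails at z = 240 + 159 = 399; with slat thickness 19, the top is 418 mm.


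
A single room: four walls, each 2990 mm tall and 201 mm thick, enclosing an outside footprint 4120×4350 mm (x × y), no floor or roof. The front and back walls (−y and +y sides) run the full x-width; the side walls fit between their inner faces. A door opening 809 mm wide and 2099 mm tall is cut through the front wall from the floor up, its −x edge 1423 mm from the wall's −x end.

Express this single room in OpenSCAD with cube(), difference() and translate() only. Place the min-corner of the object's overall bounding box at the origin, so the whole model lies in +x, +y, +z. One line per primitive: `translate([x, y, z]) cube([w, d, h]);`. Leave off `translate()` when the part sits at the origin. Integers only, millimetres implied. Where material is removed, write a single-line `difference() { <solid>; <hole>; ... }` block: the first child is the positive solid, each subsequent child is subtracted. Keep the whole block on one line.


difference() { cube([4120, 201, 2990]); translate([1423, 0, 0]) cube([809, 201, 2099]); }
translate([0, 4149, 0]) cube([4120, 201, 2990]);
translate([0, 201, 0]) cube([201, 3948, 2990]);
translate([3919, 201, 0]) cube([201, 3948, 2990]);


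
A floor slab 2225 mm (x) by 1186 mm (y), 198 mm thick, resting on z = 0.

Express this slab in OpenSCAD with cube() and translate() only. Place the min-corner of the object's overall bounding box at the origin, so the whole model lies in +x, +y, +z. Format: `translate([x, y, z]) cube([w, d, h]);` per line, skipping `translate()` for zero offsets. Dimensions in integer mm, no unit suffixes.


cube([2225, 1186, 198]);


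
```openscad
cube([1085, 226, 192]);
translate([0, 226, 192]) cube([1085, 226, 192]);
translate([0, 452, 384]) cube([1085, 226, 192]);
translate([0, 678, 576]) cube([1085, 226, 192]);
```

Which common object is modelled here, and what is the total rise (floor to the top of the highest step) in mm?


A staircase. The total rise is 768 mm.

4 identical blocks, each offset up and back from the previous — a staircase. Each step is 192 mm tall and there are 4 of them, so the total rise is 4 × 192 = 768 mm.


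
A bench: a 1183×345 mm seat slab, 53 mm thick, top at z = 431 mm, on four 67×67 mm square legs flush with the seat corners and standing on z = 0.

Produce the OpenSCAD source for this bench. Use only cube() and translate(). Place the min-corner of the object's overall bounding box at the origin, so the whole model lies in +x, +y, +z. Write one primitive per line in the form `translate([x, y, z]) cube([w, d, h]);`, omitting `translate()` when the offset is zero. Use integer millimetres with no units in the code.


translate([0, 0, 378]) cube([1183, 345, 53]);
cube([67, 67, 378]);
translate([0, 278, 0]) cube([67, 67, 378]);
translate([1116, 0, 0]) cube([67, 67, 378]);
translate([1116, 278, 0]) cube([67, 67, 378]);


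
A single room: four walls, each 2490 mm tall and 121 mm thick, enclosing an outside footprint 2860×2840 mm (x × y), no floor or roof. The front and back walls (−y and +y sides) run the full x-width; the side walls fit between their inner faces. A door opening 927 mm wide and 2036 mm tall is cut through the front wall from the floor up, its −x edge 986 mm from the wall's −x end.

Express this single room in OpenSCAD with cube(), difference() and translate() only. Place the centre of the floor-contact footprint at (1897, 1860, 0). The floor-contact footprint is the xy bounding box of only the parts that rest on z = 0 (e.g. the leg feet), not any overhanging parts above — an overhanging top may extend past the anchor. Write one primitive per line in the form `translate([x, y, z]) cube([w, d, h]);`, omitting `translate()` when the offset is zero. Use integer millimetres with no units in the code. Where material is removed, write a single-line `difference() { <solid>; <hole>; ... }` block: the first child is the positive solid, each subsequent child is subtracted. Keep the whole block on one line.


difference() { translate([467, 440, 0]) cube([2860, 121, 2490]); translate([1453, 440, 0]) cube([927, 121, 2036]); }
translate([467, 3159, 0]) cube([2860, 121, 2490]);
translate([467, 561, 0]) cube([121, 2598, 2490]);
translate([3206, 561, 0]) cube([121, 2598, 2490]);


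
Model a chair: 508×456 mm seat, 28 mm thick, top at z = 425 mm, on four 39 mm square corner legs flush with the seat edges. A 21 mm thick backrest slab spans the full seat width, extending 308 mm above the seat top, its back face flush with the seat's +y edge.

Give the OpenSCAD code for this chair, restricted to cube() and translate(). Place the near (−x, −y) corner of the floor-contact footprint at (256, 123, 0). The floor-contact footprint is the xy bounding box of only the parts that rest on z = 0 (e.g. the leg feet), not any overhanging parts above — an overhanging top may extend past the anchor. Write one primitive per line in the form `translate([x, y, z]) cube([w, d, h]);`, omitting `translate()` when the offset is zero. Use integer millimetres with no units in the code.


// leg_h = 425 - 28 = 397
translate([256, 123, 397]) cube([508, 456, 28]);
translate([256, 123, 0]) cube([39, 39, 397]);
translate([725, 123, 0]) cube([39, 39, 397]);
translate([256, 540, 0]) cube([39, 39, 397]);
translate([725, 540, 0]) cube([39, 39, 397]);
translate([256, 558, 425]) cube([508, 21, 308]);


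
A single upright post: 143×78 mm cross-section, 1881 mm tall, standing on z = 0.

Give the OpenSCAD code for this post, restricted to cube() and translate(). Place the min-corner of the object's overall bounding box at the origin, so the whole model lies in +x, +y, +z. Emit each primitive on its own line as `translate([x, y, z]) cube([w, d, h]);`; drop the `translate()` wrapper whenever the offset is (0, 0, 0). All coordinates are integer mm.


cube([143, 78, 1881]);


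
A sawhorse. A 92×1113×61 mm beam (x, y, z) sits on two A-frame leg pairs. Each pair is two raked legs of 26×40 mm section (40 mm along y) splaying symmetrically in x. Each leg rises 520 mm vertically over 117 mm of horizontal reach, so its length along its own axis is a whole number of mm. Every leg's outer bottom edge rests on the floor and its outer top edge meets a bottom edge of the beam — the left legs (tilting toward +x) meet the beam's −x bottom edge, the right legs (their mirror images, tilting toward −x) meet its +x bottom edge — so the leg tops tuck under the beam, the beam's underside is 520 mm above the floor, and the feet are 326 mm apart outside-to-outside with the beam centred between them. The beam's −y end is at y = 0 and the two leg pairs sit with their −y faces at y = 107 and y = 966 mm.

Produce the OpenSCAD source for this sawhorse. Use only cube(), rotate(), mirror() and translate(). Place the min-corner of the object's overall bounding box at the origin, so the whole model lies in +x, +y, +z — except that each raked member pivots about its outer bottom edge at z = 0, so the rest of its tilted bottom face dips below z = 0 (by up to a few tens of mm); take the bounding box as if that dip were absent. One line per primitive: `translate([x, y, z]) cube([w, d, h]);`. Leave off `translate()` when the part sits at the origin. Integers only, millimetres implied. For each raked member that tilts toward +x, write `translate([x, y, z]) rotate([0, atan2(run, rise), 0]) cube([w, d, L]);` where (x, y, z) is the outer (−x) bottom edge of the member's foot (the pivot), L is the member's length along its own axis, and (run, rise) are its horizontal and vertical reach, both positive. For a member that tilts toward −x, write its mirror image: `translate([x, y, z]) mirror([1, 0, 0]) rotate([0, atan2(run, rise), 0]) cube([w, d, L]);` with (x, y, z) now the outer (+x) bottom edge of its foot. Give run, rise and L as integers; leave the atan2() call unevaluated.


translate([117, 0, 520]) cube([92, 1113, 61]);
translate([0, 107, 0]) rotate([0, atan2(117, 520), 0]) cube([26, 40, 533]);
translate([326, 107, 0]) mirror([1, 0, 0]) rotate([0, atan2(117, 520), 0]) cube([26, 40, 533]);
translate([0, 966, 0]) rotate([0, atan2(117, 520), 0]) cube([26, 40, 533]);
translate([326, 966, 0]) mirror([1, 0, 0]) rotate([0, atan2(117, 520), 0]) cube([26, 40, 533]);


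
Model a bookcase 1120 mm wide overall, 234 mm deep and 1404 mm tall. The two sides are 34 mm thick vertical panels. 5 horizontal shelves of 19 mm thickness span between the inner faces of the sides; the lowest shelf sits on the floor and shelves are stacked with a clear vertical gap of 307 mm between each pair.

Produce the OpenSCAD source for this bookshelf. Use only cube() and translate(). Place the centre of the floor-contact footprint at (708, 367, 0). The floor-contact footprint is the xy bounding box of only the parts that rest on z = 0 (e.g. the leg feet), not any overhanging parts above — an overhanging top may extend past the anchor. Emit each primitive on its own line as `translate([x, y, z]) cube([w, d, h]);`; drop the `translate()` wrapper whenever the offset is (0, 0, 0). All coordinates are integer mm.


translate([148, 250, 0]) cube([34, 234, 1404]);
translate([1234, 250, 0]) cube([34, 234, 1404]);
translate([182, 250, 0]) cube([1052, 234, 19]);
translate([182, 250, 326]) cube([1052, 234, 19]);
translate([182, 250, 652]) cube([1052, 234, 19]);
translate([182, 250, 978]) cube([1052, 234, 19]);
translate([182, 250, 1304]) cube([1052, 234, 19]);


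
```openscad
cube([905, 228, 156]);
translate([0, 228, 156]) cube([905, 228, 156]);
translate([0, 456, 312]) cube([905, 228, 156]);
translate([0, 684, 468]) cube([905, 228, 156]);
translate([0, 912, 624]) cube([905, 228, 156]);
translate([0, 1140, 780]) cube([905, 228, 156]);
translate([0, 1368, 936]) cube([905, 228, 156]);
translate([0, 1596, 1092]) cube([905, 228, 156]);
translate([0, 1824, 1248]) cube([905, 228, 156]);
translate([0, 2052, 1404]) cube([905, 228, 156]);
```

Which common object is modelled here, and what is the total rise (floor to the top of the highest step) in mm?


A staircase. The total rise is 1560 mm.

10 identical blocks, each offset up and back from the previous — a staircase. Each step is 156 mm tall and there are 10 of them, so the total rise is 10 × 156 = 1560 mm.


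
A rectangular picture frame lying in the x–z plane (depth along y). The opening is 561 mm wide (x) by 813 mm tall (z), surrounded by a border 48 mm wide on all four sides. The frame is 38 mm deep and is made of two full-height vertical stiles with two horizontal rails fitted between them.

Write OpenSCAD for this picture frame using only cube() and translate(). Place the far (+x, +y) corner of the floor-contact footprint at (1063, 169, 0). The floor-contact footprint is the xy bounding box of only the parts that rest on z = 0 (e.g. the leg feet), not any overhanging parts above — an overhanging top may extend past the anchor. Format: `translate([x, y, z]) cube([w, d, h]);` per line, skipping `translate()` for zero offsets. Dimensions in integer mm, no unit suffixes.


translate([406, 131, 0]) cube([48, 38, 909]);
translate([1015, 131, 0]) cube([48, 38, 909]);
translate([454, 131, 0]) cube([561, 38, 48]);
translate([454, 131, 861]) cube([561, 38, 48]);


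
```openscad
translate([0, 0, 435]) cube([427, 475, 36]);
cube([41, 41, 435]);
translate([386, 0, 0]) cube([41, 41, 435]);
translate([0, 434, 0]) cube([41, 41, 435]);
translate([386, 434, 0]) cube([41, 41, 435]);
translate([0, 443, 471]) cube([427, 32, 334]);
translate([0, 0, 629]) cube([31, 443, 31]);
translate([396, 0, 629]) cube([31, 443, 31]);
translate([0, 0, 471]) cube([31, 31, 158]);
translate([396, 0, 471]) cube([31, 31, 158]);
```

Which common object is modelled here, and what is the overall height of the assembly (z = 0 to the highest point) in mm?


A chair. The overall height is 805 mm.

A slab on four corner posts with a tall panel at the back — a chair. The seat slab sits at z = 435 with thickness 36, and the 334 mm backrest starts at the seat top, so the overall height is 435 + 36 + 334 = 805 mm.


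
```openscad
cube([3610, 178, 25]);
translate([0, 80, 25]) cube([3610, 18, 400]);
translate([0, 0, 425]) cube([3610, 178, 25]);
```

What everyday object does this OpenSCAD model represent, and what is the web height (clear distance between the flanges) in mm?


An I-beam. The web height is 400 mm.

Two wide flanges with a thin centred web — an I-beam. Overall 450 mm minus two 25 mm flanges gives a web of 450 − 2·25 = 400 mm.


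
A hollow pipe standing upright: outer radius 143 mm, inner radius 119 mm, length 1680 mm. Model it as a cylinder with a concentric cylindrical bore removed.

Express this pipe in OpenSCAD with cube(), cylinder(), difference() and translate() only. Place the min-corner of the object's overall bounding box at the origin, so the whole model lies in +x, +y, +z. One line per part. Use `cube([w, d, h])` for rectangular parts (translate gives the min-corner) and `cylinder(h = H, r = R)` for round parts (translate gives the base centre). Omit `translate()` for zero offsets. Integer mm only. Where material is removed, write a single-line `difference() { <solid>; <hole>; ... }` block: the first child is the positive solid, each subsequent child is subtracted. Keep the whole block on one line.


difference() { translate([143, 143, 0]) cylinder(h = 1680, r = 143); translate([143, 143, 0]) cylinder(h = 1680, r = 119); }


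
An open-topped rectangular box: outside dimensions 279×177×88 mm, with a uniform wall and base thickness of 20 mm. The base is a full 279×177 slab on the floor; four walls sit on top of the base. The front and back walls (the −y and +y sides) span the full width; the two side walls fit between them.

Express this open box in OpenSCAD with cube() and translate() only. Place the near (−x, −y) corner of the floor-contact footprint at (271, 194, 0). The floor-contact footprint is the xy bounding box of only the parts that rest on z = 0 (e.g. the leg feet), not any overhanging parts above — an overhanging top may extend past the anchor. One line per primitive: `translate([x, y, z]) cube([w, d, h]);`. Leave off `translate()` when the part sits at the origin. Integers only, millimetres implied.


translate([271, 194, 0]) cube([279, 177, 20]);
translate([271, 194, 20]) cube([279, 20, 68]);
translate([271, 351, 20]) cube([279, 20, 68]);
translate([271, 214, 20]) cube([20, 137, 68]);
translate([530, 214, 20]) cube([20, 137, 68]);


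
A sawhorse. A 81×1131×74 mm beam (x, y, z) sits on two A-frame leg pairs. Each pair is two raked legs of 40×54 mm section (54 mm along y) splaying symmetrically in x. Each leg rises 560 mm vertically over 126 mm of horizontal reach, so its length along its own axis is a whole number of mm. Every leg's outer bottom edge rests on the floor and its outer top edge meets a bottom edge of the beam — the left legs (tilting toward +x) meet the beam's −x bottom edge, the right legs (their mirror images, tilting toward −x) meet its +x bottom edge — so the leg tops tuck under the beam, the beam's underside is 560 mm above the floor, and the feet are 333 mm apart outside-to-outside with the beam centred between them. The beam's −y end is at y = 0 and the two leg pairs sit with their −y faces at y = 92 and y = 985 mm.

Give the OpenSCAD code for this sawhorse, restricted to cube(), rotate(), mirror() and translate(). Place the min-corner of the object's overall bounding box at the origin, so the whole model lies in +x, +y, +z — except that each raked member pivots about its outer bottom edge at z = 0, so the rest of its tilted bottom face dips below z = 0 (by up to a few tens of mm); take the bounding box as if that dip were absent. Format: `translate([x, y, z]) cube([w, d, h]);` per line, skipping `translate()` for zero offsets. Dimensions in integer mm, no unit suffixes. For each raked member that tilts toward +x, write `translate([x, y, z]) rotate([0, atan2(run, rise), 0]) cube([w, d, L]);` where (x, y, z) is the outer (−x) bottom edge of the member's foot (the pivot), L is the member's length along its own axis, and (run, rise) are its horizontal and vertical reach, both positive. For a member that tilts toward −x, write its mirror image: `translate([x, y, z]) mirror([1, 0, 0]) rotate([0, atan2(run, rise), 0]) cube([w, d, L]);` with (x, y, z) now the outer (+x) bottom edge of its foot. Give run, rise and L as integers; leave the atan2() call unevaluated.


// leg length = √(126² + 560²) = 574
// right-leg outer foot x = 2·126 + 81 = 333
// beam min-corner = (126, 0, 560)
translate([126, 0, 560]) cube([81, 1131, 74]);
translate([0, 92, 0]) rotate([0, atan2(126, 560), 0]) cube([40, 54, 574]);
translate([333, 92, 0]) mirror([1, 0, 0]) rotate([0, atan2(126, 560), 0]) cube([40, 54, 574]);
translate([0, 985, 0]) rotate([0, atan2(126, 560), 0]) cube([40, 54, 574]);
translate([333, 985, 0]) mirror([1, 0, 0]) rotate([0, atan2(126, 560), 0]) cube([40, 54, 574]);


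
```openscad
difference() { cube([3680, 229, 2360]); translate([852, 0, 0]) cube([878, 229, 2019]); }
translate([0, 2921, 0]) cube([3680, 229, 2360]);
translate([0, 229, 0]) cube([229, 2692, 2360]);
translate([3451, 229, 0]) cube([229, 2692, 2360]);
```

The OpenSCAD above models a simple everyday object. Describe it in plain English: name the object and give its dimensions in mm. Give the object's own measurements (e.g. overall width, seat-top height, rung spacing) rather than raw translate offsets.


A single room: four walls, each 2360 mm tall and 229 mm thick, enclosing an outside footprint 3680×3150 mm (x × y), no floor or roof. The front and back walls (−y and +y sides) run the full x-width; the side walls fit between their inner faces. A door opening 878 mm wide and 2019 mm tall is cut through the front wall from the floor up, its −x edge 852 mm from the wall's −x end.


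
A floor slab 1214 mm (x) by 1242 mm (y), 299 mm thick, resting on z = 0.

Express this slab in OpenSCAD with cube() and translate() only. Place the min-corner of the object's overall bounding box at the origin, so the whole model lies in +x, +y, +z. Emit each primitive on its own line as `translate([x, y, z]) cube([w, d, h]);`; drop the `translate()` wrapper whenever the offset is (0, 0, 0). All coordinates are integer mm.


cube([1214, 1242, 299]);


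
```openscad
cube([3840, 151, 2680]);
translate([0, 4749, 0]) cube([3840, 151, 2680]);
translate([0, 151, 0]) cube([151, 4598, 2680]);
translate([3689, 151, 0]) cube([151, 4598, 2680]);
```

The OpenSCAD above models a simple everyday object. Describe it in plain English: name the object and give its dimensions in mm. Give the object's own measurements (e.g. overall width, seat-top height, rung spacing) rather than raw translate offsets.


The wall frame of a small rectangular building: four walls, each 2680 mm tall and 151 mm thick, enclosing a footprint 3840 mm (x) by 4900 mm (y) outside-to-outside, with no floor or roof. The front and back walls (the −y and +y sides) span the full width; the two side walls fit between them.


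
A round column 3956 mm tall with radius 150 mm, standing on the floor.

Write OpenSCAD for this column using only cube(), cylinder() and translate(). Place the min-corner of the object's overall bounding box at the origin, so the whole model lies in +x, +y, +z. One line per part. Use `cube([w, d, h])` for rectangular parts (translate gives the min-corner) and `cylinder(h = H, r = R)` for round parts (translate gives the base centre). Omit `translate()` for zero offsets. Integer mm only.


translate([150, 150, 0]) cylinder(h = 3956, r = 150);


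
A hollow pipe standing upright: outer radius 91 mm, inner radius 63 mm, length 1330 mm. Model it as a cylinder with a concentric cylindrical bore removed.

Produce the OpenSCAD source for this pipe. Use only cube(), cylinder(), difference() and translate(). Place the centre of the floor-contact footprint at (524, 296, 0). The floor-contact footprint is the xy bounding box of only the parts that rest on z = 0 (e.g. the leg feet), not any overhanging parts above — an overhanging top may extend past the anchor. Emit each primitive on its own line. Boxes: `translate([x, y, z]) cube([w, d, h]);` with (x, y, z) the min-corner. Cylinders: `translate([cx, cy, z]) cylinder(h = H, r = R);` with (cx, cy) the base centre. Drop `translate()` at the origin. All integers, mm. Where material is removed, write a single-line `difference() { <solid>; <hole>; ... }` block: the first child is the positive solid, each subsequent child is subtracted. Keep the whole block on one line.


difference() { translate([524, 296, 0]) cylinder(h = 1330, r = 91); translate([524, 296, 0]) cylinder(h = 1330, r = 63); }


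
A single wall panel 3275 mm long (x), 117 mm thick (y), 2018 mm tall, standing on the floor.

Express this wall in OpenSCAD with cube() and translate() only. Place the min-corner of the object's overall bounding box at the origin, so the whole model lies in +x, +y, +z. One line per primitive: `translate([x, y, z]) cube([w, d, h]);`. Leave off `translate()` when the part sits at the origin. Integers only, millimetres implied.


cube([3275, 117, 2018]);


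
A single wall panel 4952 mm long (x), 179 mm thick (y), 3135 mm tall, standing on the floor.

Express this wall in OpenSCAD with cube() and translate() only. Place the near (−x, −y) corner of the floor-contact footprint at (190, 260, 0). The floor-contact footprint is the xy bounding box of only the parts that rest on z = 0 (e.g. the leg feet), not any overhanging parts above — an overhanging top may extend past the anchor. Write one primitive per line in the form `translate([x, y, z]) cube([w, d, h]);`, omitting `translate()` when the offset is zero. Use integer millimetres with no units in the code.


translate([190, 260, 0]) cube([4952, 179, 3135]);


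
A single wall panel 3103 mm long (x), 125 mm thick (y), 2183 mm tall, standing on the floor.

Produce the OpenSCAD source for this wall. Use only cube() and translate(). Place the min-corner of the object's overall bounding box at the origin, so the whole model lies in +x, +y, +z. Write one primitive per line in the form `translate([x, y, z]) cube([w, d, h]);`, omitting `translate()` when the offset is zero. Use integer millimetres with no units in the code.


cube([3103, 125, 2183]);


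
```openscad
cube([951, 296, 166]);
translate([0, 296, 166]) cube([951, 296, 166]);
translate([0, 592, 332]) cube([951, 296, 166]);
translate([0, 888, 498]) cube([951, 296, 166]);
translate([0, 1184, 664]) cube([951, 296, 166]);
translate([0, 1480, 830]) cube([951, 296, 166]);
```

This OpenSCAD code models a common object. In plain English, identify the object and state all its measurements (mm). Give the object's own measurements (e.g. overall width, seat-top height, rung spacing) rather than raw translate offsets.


A straight staircase of 6 solid steps. Each step is 951 mm wide (x), 296 mm deep (y, the going) and 166 mm tall (the rise). The first step rests on the floor; each subsequent step sits one going further in +y and one rise higher in +z, directly behind and above the previous step with no overlap.


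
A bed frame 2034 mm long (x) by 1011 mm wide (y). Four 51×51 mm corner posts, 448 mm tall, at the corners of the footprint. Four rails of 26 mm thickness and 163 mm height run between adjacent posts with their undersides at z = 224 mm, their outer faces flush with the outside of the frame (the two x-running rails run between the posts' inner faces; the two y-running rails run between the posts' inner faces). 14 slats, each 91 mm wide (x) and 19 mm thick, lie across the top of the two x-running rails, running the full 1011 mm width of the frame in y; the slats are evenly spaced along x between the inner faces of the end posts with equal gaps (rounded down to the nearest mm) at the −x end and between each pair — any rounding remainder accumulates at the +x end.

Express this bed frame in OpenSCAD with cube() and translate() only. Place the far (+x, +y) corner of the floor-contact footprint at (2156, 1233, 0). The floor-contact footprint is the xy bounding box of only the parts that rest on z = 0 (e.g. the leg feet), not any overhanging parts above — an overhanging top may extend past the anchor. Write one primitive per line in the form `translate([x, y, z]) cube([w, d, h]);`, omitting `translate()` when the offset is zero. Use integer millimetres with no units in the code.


// slat z = rail_z + rail_h = 224 + 163 = 387
// slat gap = ⌊(1932 − 14·91) / 15⌋ = 43
translate([122, 222, 0]) cube([51, 51, 448]);
translate([122, 1182, 0]) cube([51, 51, 448]);
translate([2105, 222, 0]) cube([51, 51, 448]);
translate([2105, 1182, 0]) cube([51, 51, 448]);
translate([173, 222, 224]) cube([1932, 26, 163]);
translate([173, 1207, 224]) cube([1932, 26, 163]);
translate([122, 273, 224]) cube([26, 909, 163]);
translate([2130, 273, 224]) cube([26, 909, 163]);
translate([216, 222, 387]) cube([91, 1011, 19]);
translate([350, 222, 387]) cube([91, 1011, 19]);
translate([484, 222, 387]) cube([91, 1011, 19]);
translate([618, 222, 387]) cube([91, 1011, 19]);
translate([752, 222, 387]) cube([91, 1011, 19]);
translate([886, 222, 387]) cube([91, 1011, 19]);
translate([1020, 222, 387]) cube([91, 1011, 19]);
translate([1154, 222, 387]) cube([91, 1011, 19]);
translate([1288, 222, 387]) cube([91, 1011, 19]);
translate([1422, 222, 387]) cube([91, 1011, 19]);
translate([1556, 222, 387]) cube([91, 1011, 19]);
translate([1690, 222, 387]) cube([91, 1011, 19]);
translate([1824, 222, 387]) cube([91, 1011, 19]);
translate([1958, 222, 387]) cube([91, 1011, 19]);


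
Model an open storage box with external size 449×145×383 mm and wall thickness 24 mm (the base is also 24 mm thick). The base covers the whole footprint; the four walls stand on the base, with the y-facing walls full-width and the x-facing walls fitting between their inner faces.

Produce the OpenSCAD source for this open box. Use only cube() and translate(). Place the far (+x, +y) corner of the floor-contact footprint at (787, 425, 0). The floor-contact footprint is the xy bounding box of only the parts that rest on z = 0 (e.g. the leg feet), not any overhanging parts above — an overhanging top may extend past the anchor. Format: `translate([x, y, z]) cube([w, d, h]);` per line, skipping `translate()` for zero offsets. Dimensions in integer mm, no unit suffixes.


translate([338, 280, 0]) cube([449, 145, 24]);
translate([338, 280, 24]) cube([449, 24, 359]);
translate([338, 401, 24]) cube([449, 24, 359]);
translate([338, 304, 24]) cube([24, 97, 359]);
translate([763, 304, 24]) cube([24, 97, 359]);


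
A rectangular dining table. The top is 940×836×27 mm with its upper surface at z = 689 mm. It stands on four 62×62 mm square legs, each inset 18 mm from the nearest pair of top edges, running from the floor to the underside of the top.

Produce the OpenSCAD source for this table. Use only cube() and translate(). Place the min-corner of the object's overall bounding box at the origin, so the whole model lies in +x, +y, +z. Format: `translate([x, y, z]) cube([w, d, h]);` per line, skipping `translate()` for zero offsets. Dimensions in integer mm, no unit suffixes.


translate([0, 0, 662]) cube([940, 836, 27]);
translate([18, 18, 0]) cube([62, 62, 662]);
translate([860, 18, 0]) cube([62, 62, 662]);
translate([18, 756, 0]) cube([62, 62, 662]);
translate([860, 756, 0]) cube([62, 62, 662]);


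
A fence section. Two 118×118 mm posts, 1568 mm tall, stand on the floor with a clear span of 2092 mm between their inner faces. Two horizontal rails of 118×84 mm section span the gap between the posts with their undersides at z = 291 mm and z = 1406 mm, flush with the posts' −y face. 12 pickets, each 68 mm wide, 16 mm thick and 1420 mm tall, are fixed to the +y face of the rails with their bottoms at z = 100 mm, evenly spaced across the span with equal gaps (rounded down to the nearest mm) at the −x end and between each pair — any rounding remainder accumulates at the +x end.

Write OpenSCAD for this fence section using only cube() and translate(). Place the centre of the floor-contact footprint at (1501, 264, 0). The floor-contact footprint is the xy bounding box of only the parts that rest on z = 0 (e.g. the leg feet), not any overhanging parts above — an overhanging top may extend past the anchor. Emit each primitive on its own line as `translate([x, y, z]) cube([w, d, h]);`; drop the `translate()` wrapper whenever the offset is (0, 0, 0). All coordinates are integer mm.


translate([337, 205, 0]) cube([118, 118, 1568]);
translate([2547, 205, 0]) cube([118, 118, 1568]);
translate([455, 205, 291]) cube([2092, 118, 84]);
translate([455, 205, 1406]) cube([2092, 118, 84]);
translate([553, 323, 100]) cube([68, 16, 1420]);
translate([719, 323, 100]) cube([68, 16, 1420]);
translate([885, 323, 100]) cube([68, 16, 1420]);
translate([1051, 323, 100]) cube([68, 16, 1420]);
translate([1217, 323, 100]) cube([68, 16, 1420]);
translate([1383, 323, 100]) cube([68, 16, 1420]);
translate([1549, 323, 100]) cube([68, 16, 1420]);
translate([1715, 323, 100]) cube([68, 16, 1420]);
translate([1881, 323, 100]) cube([68, 16, 1420]);
translate([2047, 323, 100]) cube([68, 16, 1420]);
translate([2213, 323, 100]) cube([68, 16, 1420]);
translate([2379, 323, 100]) cube([68, 16, 1420]);


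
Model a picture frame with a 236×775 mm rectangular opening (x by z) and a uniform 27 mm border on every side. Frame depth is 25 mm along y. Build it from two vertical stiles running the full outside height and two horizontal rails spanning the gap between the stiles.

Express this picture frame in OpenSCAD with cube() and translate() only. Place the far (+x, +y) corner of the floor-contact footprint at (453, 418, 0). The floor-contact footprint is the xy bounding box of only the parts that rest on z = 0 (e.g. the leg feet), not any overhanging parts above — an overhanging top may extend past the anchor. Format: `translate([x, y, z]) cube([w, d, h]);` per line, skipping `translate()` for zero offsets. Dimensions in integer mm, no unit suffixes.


translate([163, 393, 0]) cube([27, 25, 829]);
translate([426, 393, 0]) cube([27, 25, 829]);
translate([190, 393, 0]) cube([236, 25, 27]);
translate([190, 393, 802]) cube([236, 25, 27]);


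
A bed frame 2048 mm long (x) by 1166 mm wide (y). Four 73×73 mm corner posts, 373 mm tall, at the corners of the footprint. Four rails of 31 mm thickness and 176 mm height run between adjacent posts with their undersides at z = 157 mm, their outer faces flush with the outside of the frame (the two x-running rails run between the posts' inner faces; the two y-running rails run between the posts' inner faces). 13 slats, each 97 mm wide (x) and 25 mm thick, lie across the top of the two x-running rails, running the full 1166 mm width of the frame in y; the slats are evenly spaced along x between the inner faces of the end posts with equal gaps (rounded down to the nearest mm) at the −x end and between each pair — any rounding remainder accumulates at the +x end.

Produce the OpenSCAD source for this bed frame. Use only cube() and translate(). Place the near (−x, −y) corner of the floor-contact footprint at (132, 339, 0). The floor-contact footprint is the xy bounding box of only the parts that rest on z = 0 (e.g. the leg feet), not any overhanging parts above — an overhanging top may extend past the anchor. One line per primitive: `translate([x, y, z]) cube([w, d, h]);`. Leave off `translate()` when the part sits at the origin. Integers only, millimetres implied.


translate([132, 339, 0]) cube([73, 73, 373]);
translate([132, 1432, 0]) cube([73, 73, 373]);
translate([2107, 339, 0]) cube([73, 73, 373]);
translate([2107, 1432, 0]) cube([73, 73, 373]);
translate([205, 339, 157]) cube([1902, 31, 176]);
translate([205, 1474, 157]) cube([1902, 31, 176]);
translate([132, 412, 157]) cube([31, 1020, 176]);
translate([2149, 412, 157]) cube([31, 1020, 176]);
translate([250, 339, 333]) cube([97, 1166, 25]);
translate([392, 339, 333]) cube([97, 1166, 25]);
translate([534, 339, 333]) cube([97, 1166, 25]);
translate([676, 339, 333]) cube([97, 1166, 25]);
translate([818, 339, 333]) cube([97, 1166, 25]);
translate([960, 339, 333]) cube([97, 1166, 25]);
translate([1102, 339, 333]) cube([97, 1166, 25]);
translate([1244, 339, 333]) cube([97, 1166, 25]);
translate([1386, 339, 333]) cube([97, 1166, 25]);
translate([1528, 339, 333]) cube([97, 1166, 25]);
translate([1670, 339, 333]) cube([97, 1166, 25]);
translate([1812, 339, 333]) cube([97, 1166, 25]);
translate([1954, 339, 333]) cube([97, 1166, 25]);
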